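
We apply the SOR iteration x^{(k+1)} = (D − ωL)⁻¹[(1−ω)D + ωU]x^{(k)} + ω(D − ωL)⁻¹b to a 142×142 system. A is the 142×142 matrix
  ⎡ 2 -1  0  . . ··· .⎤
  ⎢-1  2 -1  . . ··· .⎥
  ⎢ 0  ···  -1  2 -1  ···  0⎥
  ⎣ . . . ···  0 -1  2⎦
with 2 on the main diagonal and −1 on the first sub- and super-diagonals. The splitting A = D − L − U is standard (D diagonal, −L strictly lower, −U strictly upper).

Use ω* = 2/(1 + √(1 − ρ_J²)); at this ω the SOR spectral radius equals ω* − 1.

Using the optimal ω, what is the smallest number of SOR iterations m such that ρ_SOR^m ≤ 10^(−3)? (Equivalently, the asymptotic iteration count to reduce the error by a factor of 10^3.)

B_J for the 142×142 system has eigenvalues cos(kπ/143); ρ_J = cos(π/143) = 0.9997587.
root = sin(π/143) = 0.0219674  (since 1−cos² = sin²).
Young: ω* = 2/(1+√(1−ρ_J²)) = 2/(1+0.0219674) = 2/1.0219674 = 1.9570096.
[ρ_SOR] ω* − 1 = 0.9570096.
For 3 digits: m = 3·ln10 / (−ln 0.9570096) = 6.90776/0.0439419 = 157.202; round up → m = 158.

m = 158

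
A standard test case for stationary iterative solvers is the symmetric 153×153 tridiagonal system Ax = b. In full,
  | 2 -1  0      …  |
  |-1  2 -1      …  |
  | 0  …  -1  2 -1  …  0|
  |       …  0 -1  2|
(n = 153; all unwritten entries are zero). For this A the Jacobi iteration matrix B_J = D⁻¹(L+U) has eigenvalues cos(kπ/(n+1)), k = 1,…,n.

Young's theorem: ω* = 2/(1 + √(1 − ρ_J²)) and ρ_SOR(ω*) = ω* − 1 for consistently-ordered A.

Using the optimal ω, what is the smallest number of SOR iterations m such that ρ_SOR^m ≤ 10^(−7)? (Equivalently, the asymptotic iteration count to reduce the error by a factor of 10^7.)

m = 396

n=153: λ(B_J) = 1 − λ(A)/2 = cos(kπ/154); k=1 gives ρ_J = 0.9997919.
√(1−ρ_J²) = |sin(π/154)| = 0.0203985
ω* = 2/(1 + 0.0203985) = 2/1.0203985 = 1.9600186.
[ρ_SOR] ω* − 1 = 0.9600186.
Need (0.9600186)^m ≤ 10^(−7): m ≥ 7·ln10/|ln 0.9600186| = 16.1181/0.0408026 = 395.026 ⇒ m = 396.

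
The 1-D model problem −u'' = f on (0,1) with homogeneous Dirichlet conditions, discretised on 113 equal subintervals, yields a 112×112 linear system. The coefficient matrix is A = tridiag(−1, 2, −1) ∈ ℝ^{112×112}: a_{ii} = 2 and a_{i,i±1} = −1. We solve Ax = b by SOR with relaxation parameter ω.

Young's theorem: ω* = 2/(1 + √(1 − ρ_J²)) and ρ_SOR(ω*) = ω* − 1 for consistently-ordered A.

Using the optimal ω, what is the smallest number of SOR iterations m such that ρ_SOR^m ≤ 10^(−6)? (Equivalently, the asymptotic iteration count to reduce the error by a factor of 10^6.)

m = 249

[ρ_J] n=112: ρ(B_J) = cos(π/(n+1)) = cos(π/113) = 0.9996136.
√(1−ρ_J²) = |sin(π/113)| = 0.0277981
[ω*] 2 ÷ (1 + 0.0277981) = 2 ÷ 1.0277981 = 1.9459075.
[ρ_SOR] ω* − 1 = 0.9459075.
ρ_SOR^m ≤ 10^(−6) ⇔ m ≥ 6·ln10/(−ln 0.9459075) = 13.8155/0.0556105 = 248.433; m = ⌈248.433⌉ = 249.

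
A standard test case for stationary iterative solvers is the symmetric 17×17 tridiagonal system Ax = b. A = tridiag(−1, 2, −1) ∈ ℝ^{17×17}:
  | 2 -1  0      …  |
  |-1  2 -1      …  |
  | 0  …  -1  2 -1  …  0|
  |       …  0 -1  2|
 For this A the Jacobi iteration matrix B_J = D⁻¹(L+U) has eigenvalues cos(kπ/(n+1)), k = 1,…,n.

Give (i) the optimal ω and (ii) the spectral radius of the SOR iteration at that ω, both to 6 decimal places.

ω* = 1.704088, ρ_SOR = 0.704088

With n=17, ρ(Jacobi) = cos(π/18) = 0.984808.
√(1−ρ_J²) simplifies to sin(π/18) = 0.1736482.
[ω*] 2 ÷ (1 + 0.1736482) = 2 ÷ 1.1736482 = 1.704088.
Hence ρ(B_{ω*}) = 1.704088 − 1 = 0.704088.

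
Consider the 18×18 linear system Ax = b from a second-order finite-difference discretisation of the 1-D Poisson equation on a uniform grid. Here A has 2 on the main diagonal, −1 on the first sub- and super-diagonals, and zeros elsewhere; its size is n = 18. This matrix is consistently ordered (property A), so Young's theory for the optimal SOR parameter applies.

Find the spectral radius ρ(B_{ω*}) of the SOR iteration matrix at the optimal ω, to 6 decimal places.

ρ_SOR = 0.717336

n=18: λ(B_J) = 1 − λ(A)/2 = cos(kπ/19); k=1 gives ρ_J = 0.986361.
1 − cos²(π/19) = sin²(π/19) ⇒ √(1−ρ_J²) = sin(π/19) = 0.1645946.
Young: ω* = 2/(1+√(1−ρ_J²)) = 2/(1+0.1645946) = 2/1.1645946 = 1.717336.
ρ(B_{ω*}) = ω*−1 = 0.717336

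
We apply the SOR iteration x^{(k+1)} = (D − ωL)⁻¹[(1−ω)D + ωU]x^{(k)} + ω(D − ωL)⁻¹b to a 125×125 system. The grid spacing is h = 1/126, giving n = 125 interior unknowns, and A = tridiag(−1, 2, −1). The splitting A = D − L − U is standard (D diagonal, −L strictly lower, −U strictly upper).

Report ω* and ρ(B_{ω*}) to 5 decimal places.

ω* = 1.95135, ρ_SOR = 0.95135

[ρ_J] n=125: ρ(B_J) = cos(π/(n+1)) = cos(π/126) = 0.99969.
root = sin(π/126) = 0.024931  (since 1−cos² = sin²).
ω* = 2 / (1 + 0.024931) = 2 / 1.024931 ≈ 1.95135.
Hence ρ(B_{ω*}) = 1.95135 − 1 = 0.95135.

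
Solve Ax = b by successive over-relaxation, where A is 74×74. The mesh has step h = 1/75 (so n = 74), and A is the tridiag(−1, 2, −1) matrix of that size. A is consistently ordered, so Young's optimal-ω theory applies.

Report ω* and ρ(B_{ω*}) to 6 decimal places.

ρ_J = max_k |cos(kπ/75)| = cos(π/75) = 0.999123
1 − cos²(π/75) = sin²(π/75) ⇒ √(1−ρ_J²) = sin(π/75) = 0.0418757.
ω* = 2/(1+0.0418757) = 1.919615
Hence ρ(B_{ω*}) = 1.919615 − 1 = 0.919615.

ω* = 1.919615, ρ_SOR = 0.919615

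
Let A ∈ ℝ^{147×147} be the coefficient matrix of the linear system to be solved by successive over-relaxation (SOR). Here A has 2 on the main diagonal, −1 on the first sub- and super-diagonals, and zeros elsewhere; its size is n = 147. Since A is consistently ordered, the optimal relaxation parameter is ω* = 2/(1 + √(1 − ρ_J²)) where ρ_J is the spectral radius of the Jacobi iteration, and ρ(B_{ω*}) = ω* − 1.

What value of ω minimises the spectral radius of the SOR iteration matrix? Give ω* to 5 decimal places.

ω* = 1.95843

With n=147, ρ(Jacobi) = cos(π/148) = 0.99977.
root = sin(π/148) = 0.021225  (since 1−cos² = sin²).
Young: ω* = 2/(1+√(1−ρ_J²)) = 2/(1+0.021225) = 2/1.021225 = 1.95843.
At ω = 1.95843 every |λ(B_ω)| = ω−1, so ρ_SOR = 0.95843.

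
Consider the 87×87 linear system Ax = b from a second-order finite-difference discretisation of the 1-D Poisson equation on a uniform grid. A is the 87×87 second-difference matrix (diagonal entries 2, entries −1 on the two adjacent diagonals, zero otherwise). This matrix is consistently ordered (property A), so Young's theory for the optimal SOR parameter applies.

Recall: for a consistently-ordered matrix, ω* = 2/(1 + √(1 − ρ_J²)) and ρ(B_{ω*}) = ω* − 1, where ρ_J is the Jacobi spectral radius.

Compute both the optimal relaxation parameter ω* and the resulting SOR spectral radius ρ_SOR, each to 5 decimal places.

B_J for the 87×87 system has eigenvalues cos(kπ/88); ρ_J = cos(π/88) = 0.99936.
1 − cos²(π/88) = sin²(π/88) ⇒ √(1−ρ_J²) = sin(π/88) = 0.035692.
So ω* = 2/1.035692 = 1.93108 (Young).
Hence ρ(B_{ω*}) = 1.93108 − 1 = 0.93108.

ω* = 1.93108, ρ_SOR = 0.93108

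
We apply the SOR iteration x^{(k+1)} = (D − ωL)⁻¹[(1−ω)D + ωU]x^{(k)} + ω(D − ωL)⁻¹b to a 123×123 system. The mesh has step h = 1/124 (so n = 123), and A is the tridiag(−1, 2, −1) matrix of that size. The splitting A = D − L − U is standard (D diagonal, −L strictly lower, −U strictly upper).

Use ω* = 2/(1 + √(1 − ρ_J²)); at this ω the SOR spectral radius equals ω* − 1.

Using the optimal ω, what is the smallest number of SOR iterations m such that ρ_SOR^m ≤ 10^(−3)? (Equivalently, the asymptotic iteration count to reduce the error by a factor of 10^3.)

ρ_J = max_k |cos(kπ/124)| = cos(π/124) = 0.9996791
√(1−ρ_J²) simplifies to sin(π/124) = 0.0253327.
Then 2/(1+√(1−ρ_J²)) = 2/(1+0.0253327); ω* = 2/1.0253327 = 1.9505864.
ρ_SOR = ω* − 1 = 1.9505864 − 1 = 0.9505864.
3·ln10 = 6.90776; −ln(0.9505864) = 0.0506762; m = ⌈6.90776/0.0506762⌉ = ⌈136.312⌉ = 137.

m = 137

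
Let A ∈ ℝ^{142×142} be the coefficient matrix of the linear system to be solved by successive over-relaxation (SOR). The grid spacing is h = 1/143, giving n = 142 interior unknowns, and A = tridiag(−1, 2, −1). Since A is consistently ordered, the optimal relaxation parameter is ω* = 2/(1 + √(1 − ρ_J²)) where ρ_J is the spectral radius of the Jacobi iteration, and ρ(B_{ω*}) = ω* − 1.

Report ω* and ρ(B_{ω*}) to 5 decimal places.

ω* = 1.95701, ρ_SOR = 0.95701

[ρ_J] n=142: ρ(B_J) = cos(π/(n+1)) = cos(π/143) = 0.99976.
√(1−ρ_J²) = |sin(π/143)| = 0.021967
Young: ω* = 2/(1+√(1−ρ_J²)) = 2/(1+0.021967) = 2/1.021967 = 1.95701.
At ω = 1.95701 every |λ(B_ω)| = ω−1, so ρ_SOR = 0.95701.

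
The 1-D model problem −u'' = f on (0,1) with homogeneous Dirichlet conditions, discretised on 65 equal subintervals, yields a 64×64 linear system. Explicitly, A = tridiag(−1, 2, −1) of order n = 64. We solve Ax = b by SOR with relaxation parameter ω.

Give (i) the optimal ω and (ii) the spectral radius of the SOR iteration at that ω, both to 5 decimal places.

ω* = 1.90783, ρ_SOR = 0.90783

[ρ_J] n=64: ρ(B_J) = cos(π/(n+1)) = cos(π/65) = 0.99883.
root = sin(π/65) = 0.048313  (since 1−cos² = sin²).
Then 2/(1+√(1−ρ_J²)) = 2/(1+0.048313); ω* = 2/1.048313 = 1.90783.
ρ_SOR = ω* − 1 ≈ 0.90783.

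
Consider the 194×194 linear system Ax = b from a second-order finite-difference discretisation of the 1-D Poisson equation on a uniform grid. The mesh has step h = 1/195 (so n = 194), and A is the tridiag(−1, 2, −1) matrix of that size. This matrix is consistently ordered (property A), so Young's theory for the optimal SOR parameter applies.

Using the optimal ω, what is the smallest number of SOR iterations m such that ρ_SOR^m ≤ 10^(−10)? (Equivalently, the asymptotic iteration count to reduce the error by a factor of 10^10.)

B_J for the 194×194 system has eigenvalues cos(kπ/195); ρ_J = cos(π/195) = 0.9998702.
1 − cos²(π/195) = sin²(π/195) ⇒ √(1−ρ_J²) = sin(π/195) = 0.0161100.
Young: ω* = 2/(1+√(1−ρ_J²)) = 2/(1+0.0161100) = 2/1.0161100 = 1.9682908.
ρ_SOR = ω* − 1 ≈ 0.9682908.
Need (0.9682908)^m ≤ 10^(−10): m ≥ 10·ln10/|ln 0.9682908| = 23.0259/0.0322228 = 714.584 ⇒ m = 715.

m = 715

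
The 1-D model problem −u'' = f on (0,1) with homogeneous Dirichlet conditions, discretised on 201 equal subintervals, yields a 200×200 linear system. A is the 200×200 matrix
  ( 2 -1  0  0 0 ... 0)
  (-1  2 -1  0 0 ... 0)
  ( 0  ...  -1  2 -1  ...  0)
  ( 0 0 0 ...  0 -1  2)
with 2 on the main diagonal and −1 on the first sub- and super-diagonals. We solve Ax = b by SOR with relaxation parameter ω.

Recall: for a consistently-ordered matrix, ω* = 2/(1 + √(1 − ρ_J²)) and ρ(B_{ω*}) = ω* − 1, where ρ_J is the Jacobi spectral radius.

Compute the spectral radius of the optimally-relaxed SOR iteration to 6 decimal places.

spectrum of D⁻¹(L+U) = {cos(kπ/201) : 1≤k≤200}; ρ_J = cos(π/201) = 0.999878.
√(1−ρ_J²) simplifies to sin(π/201) = 0.0156292.
So ω* = 2/1.0156292 = 1.969223 (Young).
ρ_SOR = ω* − 1 ≈ 0.969223.

ρ_SOR = 0.969223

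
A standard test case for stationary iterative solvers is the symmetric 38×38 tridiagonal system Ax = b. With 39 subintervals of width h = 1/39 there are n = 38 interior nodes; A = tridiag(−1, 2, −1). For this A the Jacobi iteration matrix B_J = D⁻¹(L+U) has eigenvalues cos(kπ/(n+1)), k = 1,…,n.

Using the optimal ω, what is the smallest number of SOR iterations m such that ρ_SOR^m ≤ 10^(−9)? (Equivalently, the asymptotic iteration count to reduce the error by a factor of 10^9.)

½·tridiag(1,0,1) at n=38: λ_k = cos(kπ/39); max |λ| at k=1 ⇒ ρ_J = cos(π/39) ≈ 0.9967573.
√(1−ρ_J²) = |sin(π/39)| = 0.0804666
ω* = 2 / (1 + 0.0804666) = 2 / 1.0804666 ≈ 1.8510521.
and ρ(B_{ω*}) = 1.8510521 − 1 = 0.8510521.
Need (0.8510521)^m ≤ 10^(−9): m ≥ 9·ln10/|ln 0.8510521| = 20.7233/0.161282 = 128.491 ⇒ m = 129.

m = 129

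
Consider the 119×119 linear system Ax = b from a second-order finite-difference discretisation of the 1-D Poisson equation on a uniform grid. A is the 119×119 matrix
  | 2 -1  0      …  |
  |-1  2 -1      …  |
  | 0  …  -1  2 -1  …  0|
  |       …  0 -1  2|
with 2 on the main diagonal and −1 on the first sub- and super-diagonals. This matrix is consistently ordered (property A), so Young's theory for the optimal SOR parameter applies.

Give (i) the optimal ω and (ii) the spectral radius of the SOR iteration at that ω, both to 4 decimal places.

ω* = 1.9490, ρ_SOR = 0.9490

½·tridiag(1,0,1) at n=119: λ_k = cos(kπ/120); max |λ| at k=1 ⇒ ρ_J = cos(π/120) ≈ 0.9997.
√(1 − cos²(π/120)) = sin(π/120) ≈ 0.02618.
Young: ω* = 2/(1+√(1−ρ_J²)) = 2/(1+0.02618) = 2/1.02618 = 1.9490.
ρ(B_{ω*}) = ω*−1 = 0.9490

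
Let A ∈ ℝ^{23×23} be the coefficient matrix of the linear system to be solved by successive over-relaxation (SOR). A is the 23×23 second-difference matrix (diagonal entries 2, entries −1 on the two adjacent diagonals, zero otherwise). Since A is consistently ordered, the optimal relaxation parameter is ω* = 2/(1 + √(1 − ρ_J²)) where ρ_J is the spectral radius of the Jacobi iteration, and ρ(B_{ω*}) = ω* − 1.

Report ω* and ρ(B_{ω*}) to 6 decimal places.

ω* = 1.769088, ρ_SOR = 0.769088

[ρ_J] n=23: ρ(B_J) = cos(π/(n+1)) = cos(π/24) = 0.991445.
1 − cos²(π/24) = sin²(π/24) ⇒ √(1−ρ_J²) = sin(π/24) = 0.1305262.
ω* = 2/(1 + 0.1305262) = 2/1.1305262 = 1.769088.
ρ(B_{ω*}) = ω*−1 = 0.769088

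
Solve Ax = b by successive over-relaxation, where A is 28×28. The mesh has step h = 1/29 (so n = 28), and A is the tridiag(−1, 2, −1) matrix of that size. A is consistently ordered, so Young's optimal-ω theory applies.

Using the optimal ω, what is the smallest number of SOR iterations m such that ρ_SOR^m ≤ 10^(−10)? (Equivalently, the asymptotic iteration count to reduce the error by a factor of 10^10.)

ρ_J = max_k |cos(kπ/29)| = cos(π/29) = 0.9941380
√(1−ρ_J²) simplifies to sin(π/29) = 0.1081190.
Then 2/(1+√(1−ρ_J²)) = 2/(1+0.1081190); ω* = 2/1.1081190 = 1.8048603.
ρ(B_{ω*}) = ω*−1 = 0.8048603
10·ln10 = 23.0259; −ln(0.8048603) = 0.217087; m = ⌈23.0259/0.217087⌉ = ⌈106.068⌉ = 107.

m = 107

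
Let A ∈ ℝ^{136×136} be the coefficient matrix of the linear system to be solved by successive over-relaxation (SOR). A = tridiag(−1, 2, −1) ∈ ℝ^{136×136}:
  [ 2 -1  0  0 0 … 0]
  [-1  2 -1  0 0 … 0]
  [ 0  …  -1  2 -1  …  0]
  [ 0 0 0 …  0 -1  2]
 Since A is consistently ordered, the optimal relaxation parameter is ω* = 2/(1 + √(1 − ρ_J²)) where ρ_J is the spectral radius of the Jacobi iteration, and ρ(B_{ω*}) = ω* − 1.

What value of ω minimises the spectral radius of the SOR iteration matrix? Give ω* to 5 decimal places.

With n=136, ρ(Jacobi) = cos(π/137) = 0.99974.
√(1−ρ_J²) simplifies to sin(π/137) = 0.022929.
Then 2/(1+√(1−ρ_J²)) = 2/(1+0.022929); ω* = 2/1.022929 = 1.95517.
ρ(B_{ω*}) = ω*−1 = 0.95517

ω* = 1.95517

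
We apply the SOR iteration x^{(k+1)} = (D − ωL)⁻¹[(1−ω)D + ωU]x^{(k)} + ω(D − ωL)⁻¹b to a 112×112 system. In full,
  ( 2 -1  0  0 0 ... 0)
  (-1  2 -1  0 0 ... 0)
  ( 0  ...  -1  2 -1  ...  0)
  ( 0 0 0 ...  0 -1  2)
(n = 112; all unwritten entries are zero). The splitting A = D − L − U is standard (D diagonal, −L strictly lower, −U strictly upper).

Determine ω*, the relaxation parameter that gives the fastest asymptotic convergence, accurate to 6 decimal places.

½·tridiag(1,0,1) at n=112: λ_k = cos(kπ/113); max |λ| at k=1 ⇒ ρ_J = cos(π/113) ≈ 0.999614.
√(1 − cos²(π/113)) = sin(π/113) ≈ 0.0277981.
So ω* = 2/1.0277981 = 1.945907 (Young).
ρ_SOR = ω* − 1 = 1.945907 − 1 = 0.945907.

ω* = 1.945907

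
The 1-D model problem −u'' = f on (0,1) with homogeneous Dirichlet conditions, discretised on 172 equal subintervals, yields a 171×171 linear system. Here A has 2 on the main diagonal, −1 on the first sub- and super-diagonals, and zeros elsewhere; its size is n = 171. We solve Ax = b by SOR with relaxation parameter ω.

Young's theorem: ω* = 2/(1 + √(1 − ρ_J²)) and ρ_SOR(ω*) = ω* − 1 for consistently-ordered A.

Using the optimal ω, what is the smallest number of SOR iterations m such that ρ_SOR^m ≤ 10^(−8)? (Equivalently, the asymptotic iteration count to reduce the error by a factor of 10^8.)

m = 505

½·tridiag(1,0,1) at n=171: λ_k = cos(kπ/172); max |λ| at k=1 ⇒ ρ_J = cos(π/172) ≈ 0.9998332.
√(1−ρ_J²) simplifies to sin(π/172) = 0.0182641.
ω* = 2 / (1 + 0.0182641) = 2 / 1.0182641 ≈ 1.9641270.
[ρ_SOR] ω* − 1 = 0.9641270.
(0.9641270)^m ≤ 10^{−8}  ⇒  m·ln(0.9641270) ≤ −8·ln10  ⇒  m ≥ 504.231  ⇒  m = 505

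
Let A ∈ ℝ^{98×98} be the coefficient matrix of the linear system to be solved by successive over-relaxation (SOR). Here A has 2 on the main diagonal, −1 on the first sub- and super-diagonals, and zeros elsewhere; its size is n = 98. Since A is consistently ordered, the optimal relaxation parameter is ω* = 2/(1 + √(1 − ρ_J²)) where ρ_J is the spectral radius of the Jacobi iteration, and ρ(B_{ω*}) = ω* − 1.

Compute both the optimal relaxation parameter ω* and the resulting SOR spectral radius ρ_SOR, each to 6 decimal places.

spectrum of D⁻¹(L+U) = {cos(kπ/99) : 1≤k≤98}; ρ_J = cos(π/99) = 0.999497.
√(1−ρ_J²) = |sin(π/99)| = 0.0317279
Then 2/(1+√(1−ρ_J²)) = 2/(1+0.0317279); ω* = 2/1.0317279 = 1.938496.
ρ(B_{ω*}) = ω*−1 = 0.938496

ω* = 1.938496, ρ_SOR = 0.938496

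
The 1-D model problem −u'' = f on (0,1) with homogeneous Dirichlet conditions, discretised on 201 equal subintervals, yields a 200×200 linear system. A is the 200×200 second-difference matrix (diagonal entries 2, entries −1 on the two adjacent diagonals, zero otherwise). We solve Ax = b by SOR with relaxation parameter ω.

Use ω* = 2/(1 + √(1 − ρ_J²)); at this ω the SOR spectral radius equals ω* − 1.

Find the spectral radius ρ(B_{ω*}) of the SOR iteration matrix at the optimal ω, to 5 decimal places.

½·tridiag(1,0,1) at n=200: λ_k = cos(kπ/201); max |λ| at k=1 ⇒ ρ_J = cos(π/201) ≈ 0.99988.
1 − cos²(π/201) = sin²(π/201) ⇒ √(1−ρ_J²) = sin(π/201) = 0.015629.
Young: ω* = 2/(1+√(1−ρ_J²)) = 2/(1+0.015629) = 2/1.015629 = 1.96922.
[ρ_SOR] ω* − 1 = 0.96922.

ρ_SOR = 0.96922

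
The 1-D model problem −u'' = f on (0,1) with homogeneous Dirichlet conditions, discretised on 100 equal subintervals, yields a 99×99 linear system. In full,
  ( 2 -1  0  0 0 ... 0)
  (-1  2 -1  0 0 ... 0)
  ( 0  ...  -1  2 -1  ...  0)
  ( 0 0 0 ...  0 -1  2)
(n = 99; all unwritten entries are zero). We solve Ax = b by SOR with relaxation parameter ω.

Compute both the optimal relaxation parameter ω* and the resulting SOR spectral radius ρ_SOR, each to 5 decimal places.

ω* = 1.93909, ρ_SOR = 0.93909

ρ_J = max_k |cos(kπ/100)| = cos(π/100) = 0.99951
√(1−ρ_J²) simplifies to sin(π/100) = 0.031411.
ω* = 2/(1 + 0.031411) = 2/1.031411 = 1.93909.
Hence ρ(B_{ω*}) = 1.93909 − 1 = 0.93909.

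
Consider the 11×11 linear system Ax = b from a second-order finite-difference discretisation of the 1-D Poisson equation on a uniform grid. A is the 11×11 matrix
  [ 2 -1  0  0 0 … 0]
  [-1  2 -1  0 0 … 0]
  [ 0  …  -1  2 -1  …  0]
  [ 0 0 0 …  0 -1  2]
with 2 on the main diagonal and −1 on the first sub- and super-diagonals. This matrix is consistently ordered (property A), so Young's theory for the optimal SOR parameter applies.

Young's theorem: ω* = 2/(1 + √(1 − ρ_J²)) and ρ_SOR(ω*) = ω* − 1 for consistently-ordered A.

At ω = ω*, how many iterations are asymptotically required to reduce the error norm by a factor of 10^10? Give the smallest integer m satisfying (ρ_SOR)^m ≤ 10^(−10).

½·tridiag(1,0,1) at n=11: λ_k = cos(kπ/12); max |λ| at k=1 ⇒ ρ_J = cos(π/12) ≈ 0.9659258.
√(1 − cos²(π/12)) = sin(π/12) ≈ 0.2588190.
Then 2/(1+√(1−ρ_J²)) = 2/(1+0.2588190); ω* = 2/1.2588190 = 1.5887908.
ρ(B_{ω*}) = ω*−1 = 0.5887908
10·ln10 = 23.0259; −ln(0.5887908) = 0.529684; m = ⌈23.0259/0.529684⌉ = ⌈43.471⌉ = 44.

m = 44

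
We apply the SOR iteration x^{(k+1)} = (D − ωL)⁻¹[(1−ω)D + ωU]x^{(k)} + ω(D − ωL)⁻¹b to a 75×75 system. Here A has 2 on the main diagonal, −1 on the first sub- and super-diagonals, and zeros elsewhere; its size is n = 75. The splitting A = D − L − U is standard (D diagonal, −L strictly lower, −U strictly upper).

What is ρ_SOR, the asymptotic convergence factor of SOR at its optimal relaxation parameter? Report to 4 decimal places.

ρ_SOR = 0.9206

B_J for the 75×75 system has eigenvalues cos(kπ/76); ρ_J = cos(π/76) = 0.9991.
√(1−ρ_J²) simplifies to sin(π/76) = 0.04132.
ω* = 2/(1 + 0.04132) = 2/1.04132 = 1.9206.
Hence ρ(B_{ω*}) = 1.9206 − 1 = 0.9206.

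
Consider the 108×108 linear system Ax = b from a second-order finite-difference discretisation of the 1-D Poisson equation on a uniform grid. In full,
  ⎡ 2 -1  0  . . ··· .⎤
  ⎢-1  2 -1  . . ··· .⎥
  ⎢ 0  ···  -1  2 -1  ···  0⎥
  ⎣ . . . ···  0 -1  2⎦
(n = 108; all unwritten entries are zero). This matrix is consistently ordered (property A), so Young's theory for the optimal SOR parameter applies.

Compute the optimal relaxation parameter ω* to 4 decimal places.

ω* = 1.9440

spectrum of D⁻¹(L+U) = {cos(kπ/109) : 1≤k≤108}; ρ_J = cos(π/109) = 0.9996.
1 − cos²(π/109) = sin²(π/109) ⇒ √(1−ρ_J²) = sin(π/109) = 0.02882.
So ω* = 2/1.02882 = 1.9440 (Young).
At ω = 1.9440 every |λ(B_ω)| = ω−1, so ρ_SOR = 0.9440.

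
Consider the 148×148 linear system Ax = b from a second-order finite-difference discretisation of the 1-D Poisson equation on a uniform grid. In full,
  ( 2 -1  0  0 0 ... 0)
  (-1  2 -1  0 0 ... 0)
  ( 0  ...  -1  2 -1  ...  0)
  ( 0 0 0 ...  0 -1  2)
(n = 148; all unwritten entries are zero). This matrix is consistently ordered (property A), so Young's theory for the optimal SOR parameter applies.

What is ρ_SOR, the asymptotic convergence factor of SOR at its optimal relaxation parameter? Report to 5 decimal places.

ρ_J = max_k |cos(kπ/149)| = cos(π/149) = 0.99978
1 − cos²(π/149) = sin²(π/149) ⇒ √(1−ρ_J²) = sin(π/149) = 0.021083.
Young: ω* = 2/(1+√(1−ρ_J²)) = 2/(1+0.021083) = 2/1.021083 = 1.95870.
ρ_SOR = ω* − 1 ≈ 0.95870.

ρ_SOR = 0.95870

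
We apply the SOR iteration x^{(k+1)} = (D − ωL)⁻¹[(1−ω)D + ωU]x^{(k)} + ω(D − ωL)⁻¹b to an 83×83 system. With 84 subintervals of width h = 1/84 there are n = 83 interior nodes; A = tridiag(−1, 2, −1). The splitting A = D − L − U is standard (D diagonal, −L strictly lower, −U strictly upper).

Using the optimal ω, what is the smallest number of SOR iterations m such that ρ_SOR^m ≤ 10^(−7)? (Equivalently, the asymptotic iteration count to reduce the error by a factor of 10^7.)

m = 216

spectrum of D⁻¹(L+U) = {cos(kπ/84) : 1≤k≤83}; ρ_J = cos(π/84) = 0.9993007.
1 − cos²(π/84) = sin²(π/84) ⇒ √(1−ρ_J²) = sin(π/84) = 0.0373912.
Young: ω* = 2/(1+√(1−ρ_J²)) = 2/(1+0.0373912) = 2/1.0373912 = 1.9279130.
[ρ_SOR] ω* − 1 = 0.9279130.
For 7 digits: m = 7·ln10 / (−ln 0.9279130) = 16.1181/0.0748173 = 215.433; round up → m = 216.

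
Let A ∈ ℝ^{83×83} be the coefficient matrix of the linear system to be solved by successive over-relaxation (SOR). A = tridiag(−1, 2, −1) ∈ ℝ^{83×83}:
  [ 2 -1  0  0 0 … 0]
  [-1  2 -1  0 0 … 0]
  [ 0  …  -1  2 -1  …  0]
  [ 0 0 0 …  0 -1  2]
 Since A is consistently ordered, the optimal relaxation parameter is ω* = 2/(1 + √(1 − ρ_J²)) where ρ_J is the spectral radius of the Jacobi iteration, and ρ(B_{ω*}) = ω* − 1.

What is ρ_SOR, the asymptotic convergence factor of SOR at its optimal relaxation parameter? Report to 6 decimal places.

B_J for the 83×83 system has eigenvalues cos(kπ/84); ρ_J = cos(π/84) = 0.999301.
root = sin(π/84) = 0.0373912  (since 1−cos² = sin²).
So ω* = 2/1.0373912 = 1.927913 (Young).
ρ(B_{ω*}) = ω*−1 = 0.927913

ρ_SOR = 0.927913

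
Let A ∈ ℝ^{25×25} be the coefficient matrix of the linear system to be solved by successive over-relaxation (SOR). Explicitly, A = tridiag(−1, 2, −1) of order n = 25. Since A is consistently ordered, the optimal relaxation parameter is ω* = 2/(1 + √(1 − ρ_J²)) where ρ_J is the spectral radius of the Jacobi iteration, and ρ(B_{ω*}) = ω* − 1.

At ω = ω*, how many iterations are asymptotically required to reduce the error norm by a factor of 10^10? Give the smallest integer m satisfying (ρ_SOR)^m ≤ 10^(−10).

B_J for the 25×25 system has eigenvalues cos(kπ/26); ρ_J = cos(π/26) = 0.9927089.
1 − cos²(π/26) = sin²(π/26) ⇒ √(1−ρ_J²) = sin(π/26) = 0.1205367.
[ω*] 2 ÷ (1 + 0.1205367) = 2 ÷ 1.1205367 = 1.7848590.
[ρ_SOR] ω* − 1 = 0.7848590.
10·ln10 = 23.0259; −ln(0.7848590) = 0.242251; m = ⌈23.0259/0.242251⌉ = ⌈95.050⌉ = 96.

m = 96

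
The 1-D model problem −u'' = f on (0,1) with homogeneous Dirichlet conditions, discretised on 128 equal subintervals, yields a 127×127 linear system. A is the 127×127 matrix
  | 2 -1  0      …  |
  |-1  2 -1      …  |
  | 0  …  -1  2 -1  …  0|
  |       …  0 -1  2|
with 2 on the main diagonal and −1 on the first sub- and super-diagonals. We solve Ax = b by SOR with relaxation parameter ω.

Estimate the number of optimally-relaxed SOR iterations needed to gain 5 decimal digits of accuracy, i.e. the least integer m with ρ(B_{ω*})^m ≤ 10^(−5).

B_J for the 127×127 system has eigenvalues cos(kπ/128); ρ_J = cos(π/128) = 0.9996988.
root = sin(π/128) = 0.0245412  (since 1−cos² = sin²).
ω* = 2 / (1 + 0.0245412) = 2 / 1.0245412 ≈ 1.9520933.
ρ(B_{ω*}) = ω*−1 = 0.9520933
(0.9520933)^m ≤ 10^{−5}  ⇒  m·ln(0.9520933) ≤ −5·ln10  ⇒  m ≥ 234.516  ⇒  m = 235

m = 235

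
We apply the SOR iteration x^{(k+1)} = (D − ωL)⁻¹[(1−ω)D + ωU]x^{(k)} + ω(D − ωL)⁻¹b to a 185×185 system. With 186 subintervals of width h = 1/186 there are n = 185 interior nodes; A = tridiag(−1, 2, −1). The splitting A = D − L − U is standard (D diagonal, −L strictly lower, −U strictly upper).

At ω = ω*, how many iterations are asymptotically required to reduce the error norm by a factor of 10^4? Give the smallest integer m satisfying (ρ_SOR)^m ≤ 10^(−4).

m = 273

[ρ_J] n=185: ρ(B_J) = cos(π/(n+1)) = cos(π/186) = 0.9998574.
√(1−ρ_J²) = |sin(π/186)| = 0.0168895
ω* = 2/(1+0.0168895) = 1.9667820
[ρ_SOR] ω* − 1 = 0.9667820.
Need (0.9667820)^m ≤ 10^(−4): m ≥ 4·ln10/|ln 0.9667820| = 9.21034/0.0337822 = 272.639 ⇒ m = 273.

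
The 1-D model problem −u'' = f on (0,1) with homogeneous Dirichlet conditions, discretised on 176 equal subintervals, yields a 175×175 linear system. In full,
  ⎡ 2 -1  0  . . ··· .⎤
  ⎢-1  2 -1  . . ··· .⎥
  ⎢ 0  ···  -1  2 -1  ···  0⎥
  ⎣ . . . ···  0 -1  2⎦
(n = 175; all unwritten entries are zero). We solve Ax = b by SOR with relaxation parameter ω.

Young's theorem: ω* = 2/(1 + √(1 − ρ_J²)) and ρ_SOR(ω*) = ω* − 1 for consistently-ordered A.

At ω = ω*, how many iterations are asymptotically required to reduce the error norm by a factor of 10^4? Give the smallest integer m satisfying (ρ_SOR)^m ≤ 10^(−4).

[ρ_J] n=175: ρ(B_J) = cos(π/(n+1)) = cos(π/176) = 0.9998407.
root = sin(π/176) = 0.0178490  (since 1−cos² = sin²).
Then 2/(1+√(1−ρ_J²)) = 2/(1+0.0178490); ω* = 2/1.0178490 = 1.9649280.
ρ(B_{ω*}) = ω*−1 = 0.9649280
(0.9649280)^m ≤ 10^{−4}  ⇒  m·ln(0.9649280) ≤ −4·ln10  ⇒  m ≥ 257.980  ⇒  m = 258

m = 258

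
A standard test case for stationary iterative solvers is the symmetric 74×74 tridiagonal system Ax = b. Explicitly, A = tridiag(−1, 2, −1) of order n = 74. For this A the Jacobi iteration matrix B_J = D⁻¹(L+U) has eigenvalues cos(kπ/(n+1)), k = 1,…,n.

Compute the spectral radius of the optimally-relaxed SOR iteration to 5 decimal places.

ρ_SOR = 0.91961

½·tridiag(1,0,1) at n=74: λ_k = cos(kπ/75); max |λ| at k=1 ⇒ ρ_J = cos(π/75) ≈ 0.99912.
√(1−ρ_J²) simplifies to sin(π/75) = 0.041876.
Young: ω* = 2/(1+√(1−ρ_J²)) = 2/(1+0.041876) = 2/1.041876 = 1.91961.
[ρ_SOR] ω* − 1 = 0.91961.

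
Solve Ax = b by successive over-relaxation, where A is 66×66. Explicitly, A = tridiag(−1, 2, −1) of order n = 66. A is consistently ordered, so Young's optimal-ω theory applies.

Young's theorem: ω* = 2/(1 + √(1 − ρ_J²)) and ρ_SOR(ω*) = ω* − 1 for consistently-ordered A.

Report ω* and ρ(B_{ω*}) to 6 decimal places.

[ρ_J] n=66: ρ(B_J) = cos(π/(n+1)) = cos(π/67) = 0.998901.
1 − cos²(π/67) = sin²(π/67) ⇒ √(1−ρ_J²) = sin(π/67) = 0.0468723.
ω* = 2/(1+0.0468723) = 1.910453
[ρ_SOR] ω* − 1 = 0.910453.

ω* = 1.910453, ρ_SOR = 0.910453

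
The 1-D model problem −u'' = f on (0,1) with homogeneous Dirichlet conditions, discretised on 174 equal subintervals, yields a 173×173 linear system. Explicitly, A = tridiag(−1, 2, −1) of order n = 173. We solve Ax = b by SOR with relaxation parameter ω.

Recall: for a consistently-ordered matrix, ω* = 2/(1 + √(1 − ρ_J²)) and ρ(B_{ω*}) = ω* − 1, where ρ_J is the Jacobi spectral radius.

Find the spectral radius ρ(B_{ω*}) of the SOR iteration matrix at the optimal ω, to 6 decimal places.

ρ_SOR = 0.964532

spectrum of D⁻¹(L+U) = {cos(kπ/174) : 1≤k≤173}; ρ_J = cos(π/174) = 0.999837.
root = sin(π/174) = 0.0180541  (since 1−cos² = sin²).
So ω* = 2/1.0180541 = 1.964532 (Young).
At ω = 1.964532 every |λ(B_ω)| = ω−1, so ρ_SOR = 0.964532.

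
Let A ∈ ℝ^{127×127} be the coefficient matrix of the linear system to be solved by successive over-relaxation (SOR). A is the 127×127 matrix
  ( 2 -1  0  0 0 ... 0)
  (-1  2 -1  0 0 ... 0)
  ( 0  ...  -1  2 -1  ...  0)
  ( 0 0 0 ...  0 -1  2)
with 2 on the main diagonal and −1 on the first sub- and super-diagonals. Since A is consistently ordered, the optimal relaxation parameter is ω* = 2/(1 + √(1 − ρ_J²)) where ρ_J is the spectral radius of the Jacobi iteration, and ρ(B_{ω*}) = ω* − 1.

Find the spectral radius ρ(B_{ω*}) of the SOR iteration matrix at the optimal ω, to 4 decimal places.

[ρ_J] n=127: ρ(B_J) = cos(π/(n+1)) = cos(π/128) = 0.9997.
√(1−ρ_J²) = |sin(π/128)| = 0.02454
ω* = 2/(1 + 0.02454) = 2/1.02454 = 1.9521.
ρ_SOR = ω* − 1 = 1.9521 − 1 = 0.9521.

ρ_SOR = 0.9521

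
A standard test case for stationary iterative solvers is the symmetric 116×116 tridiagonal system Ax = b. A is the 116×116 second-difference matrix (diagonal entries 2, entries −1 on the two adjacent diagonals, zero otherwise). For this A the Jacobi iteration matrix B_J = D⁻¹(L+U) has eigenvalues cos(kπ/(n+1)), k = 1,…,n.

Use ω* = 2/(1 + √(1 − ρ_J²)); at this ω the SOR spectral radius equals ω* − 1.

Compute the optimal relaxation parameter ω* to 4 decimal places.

ρ_J = max_k |cos(kπ/117)| = cos(π/117) = 0.9996
√(1 − cos²(π/117)) = sin(π/117) ≈ 0.02685.
Then 2/(1+√(1−ρ_J²)) = 2/(1+0.02685); ω* = 2/1.02685 = 1.9477.
Hence ρ(B_{ω*}) = 1.9477 − 1 = 0.9477.

ω* = 1.9477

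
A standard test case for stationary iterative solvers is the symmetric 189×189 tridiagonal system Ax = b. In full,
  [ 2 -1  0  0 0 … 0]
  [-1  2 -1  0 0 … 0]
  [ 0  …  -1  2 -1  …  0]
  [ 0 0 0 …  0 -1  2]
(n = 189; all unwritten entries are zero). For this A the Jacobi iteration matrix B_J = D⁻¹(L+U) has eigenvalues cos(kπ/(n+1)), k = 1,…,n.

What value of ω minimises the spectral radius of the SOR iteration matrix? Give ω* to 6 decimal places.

ω* = 1.967470

spectrum of D⁻¹(L+U) = {cos(kπ/190) : 1≤k≤189}; ρ_J = cos(π/190) = 0.999863.
√(1−ρ_J²) simplifies to sin(π/190) = 0.0165339.
ω* = 2 / (1 + 0.0165339) = 2 / 1.0165339 ≈ 1.967470.
At ω = 1.967470 every |λ(B_ω)| = ω−1, so ρ_SOR = 0.967470.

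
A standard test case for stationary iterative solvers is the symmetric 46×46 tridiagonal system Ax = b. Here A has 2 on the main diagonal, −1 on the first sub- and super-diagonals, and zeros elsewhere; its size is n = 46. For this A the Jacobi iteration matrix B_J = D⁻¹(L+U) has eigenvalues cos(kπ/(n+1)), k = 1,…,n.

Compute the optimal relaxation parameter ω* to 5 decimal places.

[ρ_J] n=46: ρ(B_J) = cos(π/(n+1)) = cos(π/47) = 0.99777.
root = sin(π/47) = 0.066793  (since 1−cos² = sin²).
Young: ω* = 2/(1+√(1−ρ_J²)) = 2/(1+0.066793) = 2/1.066793 = 1.87478.
ρ(B_{ω*}) = ω*−1 = 0.87478

ω* = 1.87478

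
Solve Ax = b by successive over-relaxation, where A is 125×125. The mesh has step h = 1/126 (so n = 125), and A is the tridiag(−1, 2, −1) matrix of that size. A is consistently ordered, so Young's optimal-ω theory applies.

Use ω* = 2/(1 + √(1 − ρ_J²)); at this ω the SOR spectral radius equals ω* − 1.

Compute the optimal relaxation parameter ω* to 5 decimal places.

ω* = 1.95135

With n=125, ρ(Jacobi) = cos(π/126) = 0.99969.
root = sin(π/126) = 0.024931  (since 1−cos² = sin²).
[ω*] 2 ÷ (1 + 0.024931) = 2 ÷ 1.024931 = 1.95135.
Hence ρ(B_{ω*}) = 1.95135 − 1 = 0.95135.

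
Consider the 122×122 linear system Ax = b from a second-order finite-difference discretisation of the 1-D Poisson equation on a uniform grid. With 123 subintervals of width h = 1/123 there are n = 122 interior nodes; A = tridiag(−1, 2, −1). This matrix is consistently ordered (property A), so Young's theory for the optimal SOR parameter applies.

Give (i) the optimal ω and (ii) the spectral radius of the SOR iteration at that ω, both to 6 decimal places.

ω* = 1.950195, ρ_SOR = 0.950195

ρ_J = max_k |cos(kπ/123)| = cos(π/123) = 0.999674
root = sin(π/123) = 0.0255386  (since 1−cos² = sin²).
ω* = 2 / (1 + 0.0255386) = 2 / 1.0255386 ≈ 1.950195.
Hence ρ(B_{ω*}) = 1.950195 − 1 = 0.950195.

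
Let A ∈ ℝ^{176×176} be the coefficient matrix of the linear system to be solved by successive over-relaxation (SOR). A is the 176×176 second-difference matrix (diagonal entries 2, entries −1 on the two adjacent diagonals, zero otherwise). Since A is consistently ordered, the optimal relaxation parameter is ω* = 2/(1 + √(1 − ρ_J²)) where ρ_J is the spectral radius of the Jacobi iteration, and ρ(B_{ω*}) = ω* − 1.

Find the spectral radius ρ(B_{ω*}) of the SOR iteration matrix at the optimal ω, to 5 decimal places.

ρ_SOR = 0.96512

spectrum of D⁻¹(L+U) = {cos(kπ/177) : 1≤k≤176}; ρ_J = cos(π/177) = 0.99984.
root = sin(π/177) = 0.017748  (since 1−cos² = sin²).
Then 2/(1+√(1−ρ_J²)) = 2/(1+0.017748); ω* = 2/1.017748 = 1.96512.
and ρ(B_{ω*}) = 1.96512 − 1 = 0.96512.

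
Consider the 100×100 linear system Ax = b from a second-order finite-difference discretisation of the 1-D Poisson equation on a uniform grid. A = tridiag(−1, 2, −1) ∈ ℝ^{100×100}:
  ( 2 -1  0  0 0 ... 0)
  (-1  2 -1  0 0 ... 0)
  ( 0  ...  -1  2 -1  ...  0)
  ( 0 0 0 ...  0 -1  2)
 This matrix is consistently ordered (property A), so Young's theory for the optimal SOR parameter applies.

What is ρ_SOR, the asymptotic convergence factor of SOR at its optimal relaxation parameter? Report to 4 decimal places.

ρ_J = max_k |cos(kπ/101)| = cos(π/101) = 0.9995
1 − cos²(π/101) = sin²(π/101) ⇒ √(1−ρ_J²) = sin(π/101) = 0.03110.
Then 2/(1+√(1−ρ_J²)) = 2/(1+0.03110); ω* = 2/1.03110 = 1.9397.
and ρ(B_{ω*}) = 1.9397 − 1 = 0.9397.

ρ_SOR = 0.9397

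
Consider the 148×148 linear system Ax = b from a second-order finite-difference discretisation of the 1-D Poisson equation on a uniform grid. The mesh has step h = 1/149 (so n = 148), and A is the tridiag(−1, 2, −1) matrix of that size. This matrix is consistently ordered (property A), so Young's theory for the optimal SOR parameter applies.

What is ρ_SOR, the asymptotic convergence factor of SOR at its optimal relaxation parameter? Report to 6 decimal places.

ρ_J = max_k |cos(kπ/149)| = cos(π/149) = 0.999778
√(1−ρ_J²) simplifies to sin(π/149) = 0.0210830.
ω* = 2 / (1 + 0.0210830) = 2 / 1.0210830 ≈ 1.958705.
[ρ_SOR] ω* − 1 = 0.958705.

ρ_SOR = 0.958705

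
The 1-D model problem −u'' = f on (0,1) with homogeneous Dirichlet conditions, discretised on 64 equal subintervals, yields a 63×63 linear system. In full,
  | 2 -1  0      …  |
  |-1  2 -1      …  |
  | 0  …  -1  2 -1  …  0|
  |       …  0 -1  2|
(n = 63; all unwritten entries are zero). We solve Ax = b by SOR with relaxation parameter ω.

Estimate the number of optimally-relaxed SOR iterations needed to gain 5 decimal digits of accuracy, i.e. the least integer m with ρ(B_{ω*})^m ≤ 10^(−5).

B_J for the 63×63 system has eigenvalues cos(kπ/64); ρ_J = cos(π/64) = 0.9987955.
√(1−ρ_J²) = |sin(π/64)| = 0.0490677
ω* = 2 / (1 + 0.0490677) = 2 / 1.0490677 ≈ 1.9064547.
ρ_SOR = ω* − 1 ≈ 0.9064547.
ρ_SOR^m ≤ 10^(−5) ⇔ m ≥ 5·ln10/(−ln 0.9064547) = 11.5129/0.0982142 = 117.222; m = ⌈117.222⌉ = 118.

m = 118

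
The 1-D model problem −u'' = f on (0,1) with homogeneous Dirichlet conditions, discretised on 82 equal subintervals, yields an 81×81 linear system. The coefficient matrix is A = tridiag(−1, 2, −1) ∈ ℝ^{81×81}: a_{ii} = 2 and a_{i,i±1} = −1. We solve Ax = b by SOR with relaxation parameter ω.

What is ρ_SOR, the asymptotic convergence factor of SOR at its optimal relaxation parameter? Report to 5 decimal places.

ρ_SOR = 0.92622

ρ_J = max_k |cos(kπ/82)| = cos(π/82) = 0.99927
1 − cos²(π/82) = sin²(π/82) ⇒ √(1−ρ_J²) = sin(π/82) = 0.038303.
Young: ω* = 2/(1+√(1−ρ_J²)) = 2/(1+0.038303) = 2/1.038303 = 1.92622.
ρ(B_{ω*}) = ω*−1 = 0.92622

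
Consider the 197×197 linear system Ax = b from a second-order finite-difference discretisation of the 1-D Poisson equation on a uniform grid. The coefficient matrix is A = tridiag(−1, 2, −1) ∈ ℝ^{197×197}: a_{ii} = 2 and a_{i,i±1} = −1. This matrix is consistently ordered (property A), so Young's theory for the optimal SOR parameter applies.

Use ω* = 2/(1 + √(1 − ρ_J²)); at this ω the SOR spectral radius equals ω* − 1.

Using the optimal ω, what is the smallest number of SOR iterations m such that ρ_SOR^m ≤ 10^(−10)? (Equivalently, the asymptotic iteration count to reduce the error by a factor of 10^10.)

m = 726

[ρ_J] n=197: ρ(B_J) = cos(π/(n+1)) = cos(π/198) = 0.9998741.
root = sin(π/198) = 0.0158660  (since 1−cos² = sin²).
Then 2/(1+√(1−ρ_J²)) = 2/(1+0.0158660); ω* = 2/1.0158660 = 1.9687636.
ρ_SOR = ω* − 1 ≈ 0.9687636.
ρ_SOR^m ≤ 10^(−10) ⇔ m ≥ 10·ln10/(−ln 0.9687636) = 23.0259/0.0317347 = 725.575; m = ⌈725.575⌉ = 726.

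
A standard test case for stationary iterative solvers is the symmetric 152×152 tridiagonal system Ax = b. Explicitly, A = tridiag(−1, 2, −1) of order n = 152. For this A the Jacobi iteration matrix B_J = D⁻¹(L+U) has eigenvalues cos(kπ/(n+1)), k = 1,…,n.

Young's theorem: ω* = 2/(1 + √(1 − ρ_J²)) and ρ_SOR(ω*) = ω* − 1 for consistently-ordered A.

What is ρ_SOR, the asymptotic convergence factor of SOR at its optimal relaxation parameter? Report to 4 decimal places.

ρ_SOR = 0.9598

spectrum of D⁻¹(L+U) = {cos(kπ/153) : 1≤k≤152}; ρ_J = cos(π/153) = 0.9998.
1 − cos²(π/153) = sin²(π/153) ⇒ √(1−ρ_J²) = sin(π/153) = 0.02053.
So ω* = 2/1.02053 = 1.9598 (Young).
ρ_SOR = ω* − 1 = 1.9598 − 1 = 0.9598.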